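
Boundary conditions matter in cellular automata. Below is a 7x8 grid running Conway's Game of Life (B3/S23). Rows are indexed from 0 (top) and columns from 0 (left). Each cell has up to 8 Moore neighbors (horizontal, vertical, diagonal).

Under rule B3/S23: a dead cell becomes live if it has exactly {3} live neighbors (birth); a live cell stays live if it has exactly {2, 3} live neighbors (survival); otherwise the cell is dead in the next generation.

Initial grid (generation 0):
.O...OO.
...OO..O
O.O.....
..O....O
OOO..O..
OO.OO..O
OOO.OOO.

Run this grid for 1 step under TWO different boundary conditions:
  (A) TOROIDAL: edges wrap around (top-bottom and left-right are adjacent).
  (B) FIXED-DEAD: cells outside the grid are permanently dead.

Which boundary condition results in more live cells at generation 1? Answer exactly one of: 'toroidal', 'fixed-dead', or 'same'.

Under TOROIDAL boundary, generation 1:
.O......
OOOOOOOO
OOO....O
..OO...O
....O.O.
........
........
Population = 18

Under FIXED-DEAD boundary, generation 1:
....OOO.
.OOOOOO.
.OO.....
O.OO....
O...O.O.
........
O.O.OOO.
Population = 22

Comparison: toroidal=18, fixed-dead=22 -> fixed-dead

Answer: fixed-dead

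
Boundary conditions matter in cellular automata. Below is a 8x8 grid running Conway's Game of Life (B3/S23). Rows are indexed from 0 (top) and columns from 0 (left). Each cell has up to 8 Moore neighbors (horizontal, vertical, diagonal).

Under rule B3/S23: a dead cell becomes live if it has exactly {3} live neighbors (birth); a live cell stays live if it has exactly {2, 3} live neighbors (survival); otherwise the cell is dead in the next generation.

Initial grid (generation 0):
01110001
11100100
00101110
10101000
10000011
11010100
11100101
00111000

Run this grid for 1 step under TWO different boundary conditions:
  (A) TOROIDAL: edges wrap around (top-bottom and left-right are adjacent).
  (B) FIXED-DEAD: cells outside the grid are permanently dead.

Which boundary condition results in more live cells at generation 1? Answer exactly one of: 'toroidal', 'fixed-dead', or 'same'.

Under TOROIDAL boundary, generation 1:
00000000
10000101
10101011
10001000
00111110
00001100
00000111
00001011
Population = 23

Under FIXED-DEAD boundary, generation 1:
10010000
10000100
10101010
00001001
10111110
00001101
10000110
00111000
Population = 25

Comparison: toroidal=23, fixed-dead=25 -> fixed-dead

Answer: fixed-dead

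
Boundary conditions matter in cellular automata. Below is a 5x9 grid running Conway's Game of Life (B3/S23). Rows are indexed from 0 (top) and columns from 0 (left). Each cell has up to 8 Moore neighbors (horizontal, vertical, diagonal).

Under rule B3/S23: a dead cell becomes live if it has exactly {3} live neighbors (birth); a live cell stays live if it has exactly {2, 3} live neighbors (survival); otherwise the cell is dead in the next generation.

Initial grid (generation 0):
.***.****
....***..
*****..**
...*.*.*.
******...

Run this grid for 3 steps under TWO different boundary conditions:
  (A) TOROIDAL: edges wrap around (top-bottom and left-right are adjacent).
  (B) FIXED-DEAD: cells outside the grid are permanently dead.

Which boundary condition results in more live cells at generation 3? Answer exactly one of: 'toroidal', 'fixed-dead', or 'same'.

Answer: fixed-dead

Derivation:
Under TOROIDAL boundary, generation 3:
.......*.
.*.......
**....*.*
*....*...
......*.*
Population = 10

Under FIXED-DEAD boundary, generation 3:
.........
......*.*
..**.**..
..**....*
......**.
Population = 11

Comparison: toroidal=10, fixed-dead=11 -> fixed-dead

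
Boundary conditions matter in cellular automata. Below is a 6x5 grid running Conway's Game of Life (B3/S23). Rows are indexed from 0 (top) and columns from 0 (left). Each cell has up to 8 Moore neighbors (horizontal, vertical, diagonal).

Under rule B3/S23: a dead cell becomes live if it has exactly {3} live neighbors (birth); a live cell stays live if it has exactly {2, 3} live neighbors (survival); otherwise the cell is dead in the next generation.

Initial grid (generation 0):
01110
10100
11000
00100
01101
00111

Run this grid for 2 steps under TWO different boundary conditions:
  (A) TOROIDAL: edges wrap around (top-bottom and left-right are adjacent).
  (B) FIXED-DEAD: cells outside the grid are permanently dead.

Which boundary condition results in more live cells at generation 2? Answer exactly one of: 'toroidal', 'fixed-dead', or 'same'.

Under TOROIDAL boundary, generation 2:
10010
10010
10100
00110
11101
01001
Population = 14

Under FIXED-DEAD boundary, generation 2:
01110
10010
10100
10110
10001
01110
Population = 15

Comparison: toroidal=14, fixed-dead=15 -> fixed-dead

Answer: fixed-dead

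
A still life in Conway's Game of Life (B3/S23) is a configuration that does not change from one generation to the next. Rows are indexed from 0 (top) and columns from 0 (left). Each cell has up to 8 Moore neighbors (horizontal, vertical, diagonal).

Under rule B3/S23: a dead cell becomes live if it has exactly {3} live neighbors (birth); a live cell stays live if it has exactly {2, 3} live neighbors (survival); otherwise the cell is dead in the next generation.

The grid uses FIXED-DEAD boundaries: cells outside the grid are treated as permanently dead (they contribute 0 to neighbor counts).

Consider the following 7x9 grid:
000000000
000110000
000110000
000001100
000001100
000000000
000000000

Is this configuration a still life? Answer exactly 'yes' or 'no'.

Compute generation 1 and compare to generation 0 (given above):
Generation 1:
000000000
000110000
000100000
000000100
000001100
000000000
000000000
Cell (2,4) differs: gen0=1 vs gen1=0 -> NOT a still life.

Answer: no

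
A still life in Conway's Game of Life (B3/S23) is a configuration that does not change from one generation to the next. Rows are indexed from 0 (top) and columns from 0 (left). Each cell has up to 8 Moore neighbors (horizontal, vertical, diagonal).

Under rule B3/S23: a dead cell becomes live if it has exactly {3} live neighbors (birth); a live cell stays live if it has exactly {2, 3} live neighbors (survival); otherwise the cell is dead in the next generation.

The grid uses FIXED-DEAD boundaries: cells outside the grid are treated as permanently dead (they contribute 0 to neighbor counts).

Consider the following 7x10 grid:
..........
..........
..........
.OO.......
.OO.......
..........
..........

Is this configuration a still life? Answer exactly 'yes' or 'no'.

Answer: yes

Derivation:
Compute generation 1 and compare to generation 0 (given above):
Generation 1:
..........
..........
..........
.OO.......
.OO.......
..........
..........
The grids are IDENTICAL -> still life.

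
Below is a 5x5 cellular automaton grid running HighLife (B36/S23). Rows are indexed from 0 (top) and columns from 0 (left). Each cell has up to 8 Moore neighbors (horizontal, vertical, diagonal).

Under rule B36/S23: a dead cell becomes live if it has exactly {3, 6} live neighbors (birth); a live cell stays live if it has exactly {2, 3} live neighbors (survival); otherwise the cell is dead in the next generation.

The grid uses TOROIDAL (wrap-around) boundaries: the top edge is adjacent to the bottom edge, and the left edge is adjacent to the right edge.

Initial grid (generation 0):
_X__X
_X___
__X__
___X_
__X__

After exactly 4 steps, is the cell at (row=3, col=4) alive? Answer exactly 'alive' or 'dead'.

Answer: dead

Derivation:
Simulating step by step:
Generation 0 (given above): 6 live cells
Generation 1: 11 live cells
XXX__
XXX__
__X__
__XX_
__XX_
Generation 2: 6 live cells
X___X
X__X_
_____
_X___
____X
Generation 3: 4 live cells
X__X_
X____
_____
_____
____X
Generation 4: 3 live cells
X____
____X
_____
_____
____X

Cell (3,4) at generation 4: 0 -> dead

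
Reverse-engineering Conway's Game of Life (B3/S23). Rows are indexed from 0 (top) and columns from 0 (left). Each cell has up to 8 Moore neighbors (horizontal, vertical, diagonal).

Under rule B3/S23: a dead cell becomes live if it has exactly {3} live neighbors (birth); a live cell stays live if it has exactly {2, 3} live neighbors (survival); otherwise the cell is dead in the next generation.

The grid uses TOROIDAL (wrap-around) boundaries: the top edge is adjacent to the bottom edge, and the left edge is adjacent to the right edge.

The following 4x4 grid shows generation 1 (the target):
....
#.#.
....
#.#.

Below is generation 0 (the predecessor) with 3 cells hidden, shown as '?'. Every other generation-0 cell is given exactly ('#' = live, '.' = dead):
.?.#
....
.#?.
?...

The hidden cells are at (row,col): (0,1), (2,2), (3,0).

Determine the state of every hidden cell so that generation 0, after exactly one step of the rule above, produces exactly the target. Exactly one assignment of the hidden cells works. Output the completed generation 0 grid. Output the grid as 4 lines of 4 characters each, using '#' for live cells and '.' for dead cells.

Hidden generation-0 cells (in order): (0,1), (2,2), (3,0).
A hidden cell only influences target cells in its own 3x3 neighborhood. Try each of the 2^3 = 8 assignments, step the completed generation 0 forward once under B3/S23, and compare with the target:
  (0,1)=. (2,2)=. (3,0)=. -> step gives (1,0)='.' but target has '#' -> reject
  (0,1)=. (2,2)=. (3,0)=# -> step gives (1,0)='.' but target has '#' -> reject
  (0,1)=. (2,2)=# (3,0)=. -> step gives (1,0)='.' but target has '#' -> reject
  (0,1)=. (2,2)=# (3,0)=# -> step gives (1,0)='.' but target has '#' -> reject
  (0,1)=# (2,2)=. (3,0)=. -> step reproduces the target at every cell -> ACCEPT
  (0,1)=# (2,2)=. (3,0)=# -> step gives (0,0)='#' but target has '.' -> reject
  (0,1)=# (2,2)=# (3,0)=. -> step gives (1,1)='#' but target has '.' -> reject
  (0,1)=# (2,2)=# (3,0)=# -> step gives (0,0)='#' but target has '.' -> reject
Unique solution: (0,1)=live, (2,2)=dead, (3,0)=dead.
Check: live-neighbor counts of every cell in the completed generation 0:
2020
3231
1010
3231
Applying B3/S23 to generation 0 with these counts gives:
....
#.#.
....
#.#.
which matches the target exactly.

Answer: .#.#
....
.#..
....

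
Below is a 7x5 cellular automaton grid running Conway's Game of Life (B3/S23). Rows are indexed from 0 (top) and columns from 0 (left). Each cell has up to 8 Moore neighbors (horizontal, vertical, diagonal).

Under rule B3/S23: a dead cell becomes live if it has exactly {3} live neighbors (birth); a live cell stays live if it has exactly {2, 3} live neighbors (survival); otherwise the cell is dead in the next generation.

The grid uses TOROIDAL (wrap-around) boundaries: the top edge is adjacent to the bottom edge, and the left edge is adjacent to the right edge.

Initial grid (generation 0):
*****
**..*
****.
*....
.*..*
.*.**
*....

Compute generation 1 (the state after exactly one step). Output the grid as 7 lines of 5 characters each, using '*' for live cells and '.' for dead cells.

Answer: ..**.
.....
..**.
...*.
.****
.****
.....

Derivation:
Simulating step by step:
Generation 0 (given above): 19 live cells
Generation 1: 13 live cells
(generation 1 grid is the final answer)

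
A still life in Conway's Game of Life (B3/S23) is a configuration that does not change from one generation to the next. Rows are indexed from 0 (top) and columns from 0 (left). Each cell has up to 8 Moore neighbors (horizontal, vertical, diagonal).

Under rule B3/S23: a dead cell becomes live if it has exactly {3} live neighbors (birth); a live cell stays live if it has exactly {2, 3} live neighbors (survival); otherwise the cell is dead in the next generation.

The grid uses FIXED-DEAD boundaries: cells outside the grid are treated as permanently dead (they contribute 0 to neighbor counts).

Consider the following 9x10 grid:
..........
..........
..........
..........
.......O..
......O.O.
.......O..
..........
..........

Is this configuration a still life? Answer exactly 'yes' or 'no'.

Compute generation 1 and compare to generation 0 (given above):
Generation 1:
..........
..........
..........
..........
.......O..
......O.O.
.......O..
..........
..........
The grids are IDENTICAL -> still life.

Answer: yes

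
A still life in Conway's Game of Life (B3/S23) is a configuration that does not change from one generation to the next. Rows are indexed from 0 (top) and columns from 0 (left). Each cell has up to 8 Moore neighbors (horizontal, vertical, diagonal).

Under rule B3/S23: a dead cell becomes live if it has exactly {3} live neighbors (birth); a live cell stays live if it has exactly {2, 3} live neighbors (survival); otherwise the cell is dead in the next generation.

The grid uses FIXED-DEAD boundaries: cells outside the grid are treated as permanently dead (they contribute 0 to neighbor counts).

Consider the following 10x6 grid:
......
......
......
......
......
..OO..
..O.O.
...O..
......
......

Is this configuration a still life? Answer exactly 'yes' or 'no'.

Compute generation 1 and compare to generation 0 (given above):
Generation 1:
......
......
......
......
......
..OO..
..O.O.
...O..
......
......
The grids are IDENTICAL -> still life.

Answer: yes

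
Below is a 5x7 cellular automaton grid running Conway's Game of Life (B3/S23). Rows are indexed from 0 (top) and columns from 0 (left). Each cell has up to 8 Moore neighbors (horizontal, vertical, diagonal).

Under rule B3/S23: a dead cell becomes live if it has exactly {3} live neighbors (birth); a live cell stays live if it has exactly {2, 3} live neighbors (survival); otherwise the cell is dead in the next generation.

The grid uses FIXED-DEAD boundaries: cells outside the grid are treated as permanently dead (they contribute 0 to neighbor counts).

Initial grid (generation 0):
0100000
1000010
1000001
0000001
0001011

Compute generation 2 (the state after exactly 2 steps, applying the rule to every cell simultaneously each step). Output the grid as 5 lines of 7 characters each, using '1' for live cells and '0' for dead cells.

Simulating step by step:
Generation 0 (given above): 9 live cells
Generation 1: 7 live cells
0000000
1100000
0000011
0000001
0000011
Generation 2: 4 live cells
(generation 2 grid is the final answer)

Answer: 0000000
0000000
0000011
0000000
0000011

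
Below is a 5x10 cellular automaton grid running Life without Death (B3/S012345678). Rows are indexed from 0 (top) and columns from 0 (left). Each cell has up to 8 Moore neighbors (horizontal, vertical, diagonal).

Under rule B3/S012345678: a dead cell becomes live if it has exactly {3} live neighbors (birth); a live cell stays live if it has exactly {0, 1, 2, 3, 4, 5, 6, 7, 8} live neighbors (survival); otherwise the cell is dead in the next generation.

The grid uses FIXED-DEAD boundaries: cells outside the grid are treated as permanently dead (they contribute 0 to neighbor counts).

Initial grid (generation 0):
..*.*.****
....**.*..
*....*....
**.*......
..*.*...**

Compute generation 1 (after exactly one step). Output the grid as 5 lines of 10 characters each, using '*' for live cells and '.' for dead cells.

Answer: ..***.****
...***.*..
**...**...
*****.....
.****...**

Derivation:
Simulating step by step:
Generation 0 (given above): 18 live cells
Generation 1: 26 live cells
(generation 1 grid is the final answer)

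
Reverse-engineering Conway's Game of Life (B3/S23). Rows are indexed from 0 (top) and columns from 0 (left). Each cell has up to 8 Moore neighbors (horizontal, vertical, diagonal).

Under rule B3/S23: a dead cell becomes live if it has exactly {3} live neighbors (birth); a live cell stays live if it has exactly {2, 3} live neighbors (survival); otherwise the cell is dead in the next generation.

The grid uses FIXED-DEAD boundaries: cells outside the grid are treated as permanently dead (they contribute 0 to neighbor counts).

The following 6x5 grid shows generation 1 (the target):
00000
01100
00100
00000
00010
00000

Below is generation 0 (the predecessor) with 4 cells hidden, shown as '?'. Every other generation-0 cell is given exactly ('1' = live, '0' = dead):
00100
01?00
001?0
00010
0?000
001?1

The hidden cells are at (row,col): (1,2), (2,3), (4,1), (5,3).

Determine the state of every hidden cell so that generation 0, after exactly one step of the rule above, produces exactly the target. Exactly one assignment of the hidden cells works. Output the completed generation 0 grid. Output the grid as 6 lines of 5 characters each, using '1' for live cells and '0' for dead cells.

Answer: 00100
01000
00100
00010
00000
00101

Derivation:
Hidden generation-0 cells (in order): (1,2), (2,3), (4,1), (5,3).
A hidden cell only influences target cells in its own 3x3 neighborhood. Try each of the 2^4 = 16 assignments, step the completed generation 0 forward once under B3/S23, and compare with the target:
  (1,2)=0 (2,3)=0 (4,1)=0 (5,3)=0 -> step reproduces the target at every cell -> ACCEPT
  (1,2)=0 (2,3)=0 (4,1)=0 (5,3)=1 -> step gives (4,2)='1' but target has '0' -> reject
  (1,2)=0 (2,3)=0 (4,1)=1 (5,3)=0 -> step gives (3,2)='1' but target has '0' -> reject
  (1,2)=0 (2,3)=0 (4,1)=1 (5,3)=1 -> step gives (3,2)='1' but target has '0' -> reject
  (1,2)=0 (2,3)=1 (4,1)=0 (5,3)=0 -> step gives (1,2)='0' but target has '1' -> reject
  (1,2)=0 (2,3)=1 (4,1)=0 (5,3)=1 -> step gives (1,2)='0' but target has '1' -> reject
  (1,2)=0 (2,3)=1 (4,1)=1 (5,3)=0 -> step gives (1,2)='0' but target has '1' -> reject
  (1,2)=0 (2,3)=1 (4,1)=1 (5,3)=1 -> step gives (1,2)='0' but target has '1' -> reject
  (1,2)=1 (2,3)=0 (4,1)=0 (5,3)=0 -> step gives (0,1)='1' but target has '0' -> reject
  (1,2)=1 (2,3)=0 (4,1)=0 (5,3)=1 -> step gives (0,1)='1' but target has '0' -> reject
  (1,2)=1 (2,3)=0 (4,1)=1 (5,3)=0 -> step gives (0,1)='1' but target has '0' -> reject
  (1,2)=1 (2,3)=0 (4,1)=1 (5,3)=1 -> step gives (0,1)='1' but target has '0' -> reject
  (1,2)=1 (2,3)=1 (4,1)=0 (5,3)=0 -> step gives (0,1)='1' but target has '0' -> reject
  (1,2)=1 (2,3)=1 (4,1)=0 (5,3)=1 -> step gives (0,1)='1' but target has '0' -> reject
  (1,2)=1 (2,3)=1 (4,1)=1 (5,3)=0 -> step gives (0,1)='1' but target has '0' -> reject
  (1,2)=1 (2,3)=1 (4,1)=1 (5,3)=1 -> step gives (0,1)='1' but target has '0' -> reject
Unique solution: (1,2)=dead, (2,3)=dead, (4,1)=dead, (5,3)=dead.
Check: live-neighbor counts of every cell in the completed generation 0:
12110
12320
12221
01211
01232
01020
Applying B3/S23 to generation 0 with these counts gives:
00000
01100
00100
00000
00010
00000
which matches the target exactly.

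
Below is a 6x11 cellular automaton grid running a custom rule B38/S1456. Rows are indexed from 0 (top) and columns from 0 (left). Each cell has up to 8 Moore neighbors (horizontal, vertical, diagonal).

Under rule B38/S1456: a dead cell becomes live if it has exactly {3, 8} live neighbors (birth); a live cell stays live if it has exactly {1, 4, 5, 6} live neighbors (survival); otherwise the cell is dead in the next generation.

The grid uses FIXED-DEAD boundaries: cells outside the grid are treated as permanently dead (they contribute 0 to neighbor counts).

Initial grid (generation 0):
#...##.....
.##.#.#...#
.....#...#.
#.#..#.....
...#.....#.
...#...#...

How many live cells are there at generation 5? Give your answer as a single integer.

Answer: 8

Derivation:
Simulating step by step:
Generation 0 (given above): 17 live cells
Generation 1: 17 live cells
##.#.......
..##......#
..###.#..#.
..#.##.....
..#.#......
...#.......
Generation 2: 14 live cells
#..........
..##......#
.####.#..#.
.#..##.....
.....#.....
...........
Generation 3: 13 live cells
...........
..###.....#
..###.#..#.
....###....
....#......
...........
Generation 4: 9 live cells
...#.......
...#.#....#
...##....#.
....##.....
...........
...........
Generation 5: 8 live cells
...##......
..#..#....#
....#....#.
...#.......
...........
...........
Population at generation 5: 8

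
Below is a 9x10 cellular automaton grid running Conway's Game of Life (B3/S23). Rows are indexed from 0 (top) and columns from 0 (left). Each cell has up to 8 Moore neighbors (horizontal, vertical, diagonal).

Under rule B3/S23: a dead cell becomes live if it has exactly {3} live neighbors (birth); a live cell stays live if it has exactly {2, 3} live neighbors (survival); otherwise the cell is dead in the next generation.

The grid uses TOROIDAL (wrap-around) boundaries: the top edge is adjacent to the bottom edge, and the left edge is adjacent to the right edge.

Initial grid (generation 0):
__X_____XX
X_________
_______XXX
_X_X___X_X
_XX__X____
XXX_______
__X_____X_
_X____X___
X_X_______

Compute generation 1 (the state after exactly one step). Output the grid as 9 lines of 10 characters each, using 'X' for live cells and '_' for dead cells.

Answer: X________X
X______X__
_______X_X
_X____XX_X
___X______
X__X______
X_X_______
_XX_______
X_X______X

Derivation:
Simulating step by step:
Generation 0 (given above): 23 live cells
Generation 1: 20 live cells
(generation 1 grid is the final answer)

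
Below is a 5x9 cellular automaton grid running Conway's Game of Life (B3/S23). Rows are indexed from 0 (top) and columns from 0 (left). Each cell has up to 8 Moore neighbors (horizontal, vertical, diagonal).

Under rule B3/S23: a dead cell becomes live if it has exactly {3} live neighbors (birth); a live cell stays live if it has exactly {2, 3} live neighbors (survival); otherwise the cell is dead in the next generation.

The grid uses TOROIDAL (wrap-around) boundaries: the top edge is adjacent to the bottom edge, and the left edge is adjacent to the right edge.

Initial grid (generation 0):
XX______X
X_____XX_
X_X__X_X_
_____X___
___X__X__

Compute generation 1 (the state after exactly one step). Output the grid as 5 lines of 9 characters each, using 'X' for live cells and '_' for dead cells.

Answer: XX____X_X
______XX_
_X___X_X_
____XX___
X________

Derivation:
Simulating step by step:
Generation 0 (given above): 13 live cells
Generation 1: 12 live cells
(generation 1 grid is the final answer)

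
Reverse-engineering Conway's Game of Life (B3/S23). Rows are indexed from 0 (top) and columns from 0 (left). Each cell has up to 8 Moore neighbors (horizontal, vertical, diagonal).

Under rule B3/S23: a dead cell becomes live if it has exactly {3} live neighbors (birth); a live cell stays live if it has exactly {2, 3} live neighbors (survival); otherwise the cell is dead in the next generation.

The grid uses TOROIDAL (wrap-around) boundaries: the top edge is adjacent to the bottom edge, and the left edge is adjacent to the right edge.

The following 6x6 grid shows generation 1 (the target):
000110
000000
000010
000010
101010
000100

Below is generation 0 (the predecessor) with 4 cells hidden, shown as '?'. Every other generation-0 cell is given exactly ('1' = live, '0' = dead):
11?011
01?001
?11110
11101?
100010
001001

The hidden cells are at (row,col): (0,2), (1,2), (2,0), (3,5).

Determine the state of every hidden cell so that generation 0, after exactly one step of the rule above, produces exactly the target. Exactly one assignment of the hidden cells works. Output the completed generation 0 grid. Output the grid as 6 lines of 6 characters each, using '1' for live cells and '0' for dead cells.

Hidden generation-0 cells (in order): (0,2), (1,2), (2,0), (3,5).
A hidden cell only influences target cells in its own 3x3 neighborhood. Try each of the 2^4 = 16 assignments, step the completed generation 0 forward once under B3/S23, and compare with the target:
  (0,2)=0 (1,2)=0 (2,0)=0 (3,5)=0 -> step gives (0,1)='1' but target has '0' -> reject
  (0,2)=0 (1,2)=0 (2,0)=0 (3,5)=1 -> step gives (0,1)='1' but target has '0' -> reject
  (0,2)=0 (1,2)=0 (2,0)=1 (3,5)=0 -> step gives (0,1)='1' but target has '0' -> reject
  (0,2)=0 (1,2)=0 (2,0)=1 (3,5)=1 -> step gives (0,1)='1' but target has '0' -> reject
  (0,2)=0 (1,2)=1 (2,0)=0 (3,5)=0 -> step gives (3,0)='1' but target has '0' -> reject
  (0,2)=0 (1,2)=1 (2,0)=0 (3,5)=1 -> step gives (2,4)='0' but target has '1' -> reject
  (0,2)=0 (1,2)=1 (2,0)=1 (3,5)=0 -> step reproduces the target at every cell -> ACCEPT
  (0,2)=0 (1,2)=1 (2,0)=1 (3,5)=1 -> step gives (2,4)='0' but target has '1' -> reject
  (0,2)=1 (1,2)=0 (2,0)=0 (3,5)=0 -> step gives (0,2)='1' but target has '0' -> reject
  (0,2)=1 (1,2)=0 (2,0)=0 (3,5)=1 -> step gives (0,2)='1' but target has '0' -> reject
  (0,2)=1 (1,2)=0 (2,0)=1 (3,5)=0 -> step gives (0,2)='1' but target has '0' -> reject
  (0,2)=1 (1,2)=0 (2,0)=1 (3,5)=1 -> step gives (0,2)='1' but target has '0' -> reject
  (0,2)=1 (1,2)=1 (2,0)=0 (3,5)=0 -> step gives (0,3)='0' but target has '1' -> reject
  (0,2)=1 (1,2)=1 (2,0)=0 (3,5)=1 -> step gives (0,3)='0' but target has '1' -> reject
  (0,2)=1 (1,2)=1 (2,0)=1 (3,5)=0 -> step gives (0,3)='0' but target has '1' -> reject
  (0,2)=1 (1,2)=1 (2,0)=1 (3,5)=1 -> step gives (0,3)='0' but target has '1' -> reject
Unique solution: (0,2)=dead, (1,2)=live, (2,0)=live, (3,5)=dead.
Check: live-neighbor counts of every cell in the completed generation 0:
544334
765555
576535
464636
353425
541345
Applying B3/S23 to generation 0 with these counts gives:
000110
000000
000010
000010
101010
000100
which matches the target exactly.

Answer: 110011
011001
111110
111010
100010
001001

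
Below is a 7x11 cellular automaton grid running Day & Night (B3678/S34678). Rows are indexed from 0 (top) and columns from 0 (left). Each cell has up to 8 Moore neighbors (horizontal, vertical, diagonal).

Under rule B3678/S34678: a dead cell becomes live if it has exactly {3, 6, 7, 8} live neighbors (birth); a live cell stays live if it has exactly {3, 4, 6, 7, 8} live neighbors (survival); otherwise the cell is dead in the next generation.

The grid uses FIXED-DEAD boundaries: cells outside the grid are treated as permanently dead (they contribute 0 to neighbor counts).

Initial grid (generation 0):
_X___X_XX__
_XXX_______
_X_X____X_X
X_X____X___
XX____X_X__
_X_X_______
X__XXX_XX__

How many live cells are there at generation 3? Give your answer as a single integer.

Answer: 19

Derivation:
Simulating step by step:
Generation 0 (given above): 26 live cells
Generation 1: 24 live cells
___________
XX__X__XXX_
XXXX_______
X_X____XXX_
XX_____X___
_X___XX_X__
__X_X______
Generation 2: 24 live cells
________X__
XX_X_______
XXXX____X__
XXXX____X__
XXX____X_X_
XXX____X___
_____X_____
Generation 3: 19 live cells
___________
XX_________
_XXXX______
_XXX___XXX_
_XX________
X_X___X_X__
_X_________
Population at generation 3: 19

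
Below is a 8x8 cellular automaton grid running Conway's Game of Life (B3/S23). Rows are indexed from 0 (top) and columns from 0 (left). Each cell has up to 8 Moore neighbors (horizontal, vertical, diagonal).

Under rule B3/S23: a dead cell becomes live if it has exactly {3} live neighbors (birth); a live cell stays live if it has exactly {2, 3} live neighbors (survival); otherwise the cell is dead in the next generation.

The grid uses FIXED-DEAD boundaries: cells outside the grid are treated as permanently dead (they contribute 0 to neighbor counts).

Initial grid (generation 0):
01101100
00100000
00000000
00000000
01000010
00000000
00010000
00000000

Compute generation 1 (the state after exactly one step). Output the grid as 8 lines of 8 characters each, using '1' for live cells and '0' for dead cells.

Answer: 01110000
01110000
00000000
00000000
00000000
00000000
00000000
00000000

Derivation:
Simulating step by step:
Generation 0 (given above): 8 live cells
Generation 1: 6 live cells
(generation 1 grid is the final answer)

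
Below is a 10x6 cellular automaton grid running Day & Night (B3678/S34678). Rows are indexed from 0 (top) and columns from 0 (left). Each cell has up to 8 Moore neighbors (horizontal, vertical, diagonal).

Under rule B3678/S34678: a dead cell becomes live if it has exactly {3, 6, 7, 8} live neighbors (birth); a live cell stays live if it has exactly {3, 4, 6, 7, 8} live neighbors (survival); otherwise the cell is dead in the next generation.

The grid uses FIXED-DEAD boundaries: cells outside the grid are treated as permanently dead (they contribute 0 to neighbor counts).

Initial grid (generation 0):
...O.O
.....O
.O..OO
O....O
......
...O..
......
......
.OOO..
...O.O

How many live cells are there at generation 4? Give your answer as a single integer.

Answer: 5

Derivation:
Simulating step by step:
Generation 0 (given above): 14 live cells
Generation 1: 9 live cells
....O.
.....O
....OO
....O.
......
......
......
..O...
..O.O.
....O.
Generation 2: 6 live cells
......
.....O
....OO
.....O
......
......
......
...O..
......
...O..
Generation 3: 4 live cells
......
....O.
....OO
....O.
......
......
......
......
......
......
Generation 4: 5 live cells
......
.....O
...OOO
.....O
......
......
......
......
......
......
Population at generation 4: 5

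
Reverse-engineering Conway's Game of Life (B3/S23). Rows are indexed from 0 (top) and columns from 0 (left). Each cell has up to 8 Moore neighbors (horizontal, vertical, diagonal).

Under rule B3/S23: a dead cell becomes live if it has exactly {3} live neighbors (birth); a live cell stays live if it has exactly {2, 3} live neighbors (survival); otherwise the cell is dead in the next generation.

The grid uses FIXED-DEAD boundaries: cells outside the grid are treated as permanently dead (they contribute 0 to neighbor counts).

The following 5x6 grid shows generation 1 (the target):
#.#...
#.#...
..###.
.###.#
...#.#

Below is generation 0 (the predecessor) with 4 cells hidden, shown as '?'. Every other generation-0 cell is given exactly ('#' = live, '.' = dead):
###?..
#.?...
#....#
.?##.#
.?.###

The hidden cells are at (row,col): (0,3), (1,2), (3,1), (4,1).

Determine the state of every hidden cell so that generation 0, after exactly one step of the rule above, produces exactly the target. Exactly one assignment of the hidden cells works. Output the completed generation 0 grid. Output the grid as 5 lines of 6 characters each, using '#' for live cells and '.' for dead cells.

Answer: ###...
#.#...
#....#
..##.#
.#.###

Derivation:
Hidden generation-0 cells (in order): (0,3), (1,2), (3,1), (4,1).
A hidden cell only influences target cells in its own 3x3 neighborhood. Try each of the 2^4 = 16 assignments, step the completed generation 0 forward once under B3/S23, and compare with the target:
  (0,3)=. (1,2)=. (3,1)=. (4,1)=. -> step gives (0,1)='#' but target has '.' -> reject
  (0,3)=. (1,2)=. (3,1)=. (4,1)=# -> step gives (0,1)='#' but target has '.' -> reject
  (0,3)=. (1,2)=. (3,1)=# (4,1)=. -> step gives (0,1)='#' but target has '.' -> reject
  (0,3)=. (1,2)=. (3,1)=# (4,1)=# -> step gives (0,1)='#' but target has '.' -> reject
  (0,3)=. (1,2)=# (3,1)=. (4,1)=. -> step gives (3,1)='.' but target has '#' -> reject
  (0,3)=. (1,2)=# (3,1)=. (4,1)=# -> step reproduces the target at every cell -> ACCEPT
  (0,3)=. (1,2)=# (3,1)=# (4,1)=. -> step gives (2,0)='#' but target has '.' -> reject
  (0,3)=. (1,2)=# (3,1)=# (4,1)=# -> step gives (2,0)='#' but target has '.' -> reject
  (0,3)=# (1,2)=. (3,1)=. (4,1)=. -> step gives (0,1)='#' but target has '.' -> reject
  (0,3)=# (1,2)=. (3,1)=. (4,1)=# -> step gives (0,1)='#' but target has '.' -> reject
  (0,3)=# (1,2)=. (3,1)=# (4,1)=. -> step gives (0,1)='#' but target has '.' -> reject
  (0,3)=# (1,2)=. (3,1)=# (4,1)=# -> step gives (0,1)='#' but target has '.' -> reject
  (0,3)=# (1,2)=# (3,1)=. (4,1)=. -> step gives (0,3)='#' but target has '.' -> reject
  (0,3)=# (1,2)=# (3,1)=. (4,1)=# -> step gives (0,3)='#' but target has '.' -> reject
  (0,3)=# (1,2)=# (3,1)=# (4,1)=. -> step gives (0,3)='#' but target has '.' -> reject
  (0,3)=# (1,2)=# (3,1)=# (4,1)=# -> step gives (0,3)='#' but target has '.' -> reject
Unique solution: (0,3)=dead, (1,2)=live, (3,1)=dead, (4,1)=live.
Check: live-neighbor counts of every cell in the completed generation 0:
242200
362211
143331
233363
114342
Applying B3/S23 to generation 0 with these counts gives:
#.#...
#.#...
..###.
.###.#
...#.#
which matches the target exactly.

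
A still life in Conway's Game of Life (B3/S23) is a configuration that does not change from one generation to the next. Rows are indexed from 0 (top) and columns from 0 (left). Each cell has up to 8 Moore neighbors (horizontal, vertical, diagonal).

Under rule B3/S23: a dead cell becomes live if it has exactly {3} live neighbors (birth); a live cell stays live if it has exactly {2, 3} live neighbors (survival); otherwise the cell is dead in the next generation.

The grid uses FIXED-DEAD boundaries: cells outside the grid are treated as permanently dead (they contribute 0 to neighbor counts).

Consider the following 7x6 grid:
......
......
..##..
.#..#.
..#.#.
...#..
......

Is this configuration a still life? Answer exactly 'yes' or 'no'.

Compute generation 1 and compare to generation 0 (given above):
Generation 1:
......
......
..##..
.#..#.
..#.#.
...#..
......
The grids are IDENTICAL -> still life.

Answer: yes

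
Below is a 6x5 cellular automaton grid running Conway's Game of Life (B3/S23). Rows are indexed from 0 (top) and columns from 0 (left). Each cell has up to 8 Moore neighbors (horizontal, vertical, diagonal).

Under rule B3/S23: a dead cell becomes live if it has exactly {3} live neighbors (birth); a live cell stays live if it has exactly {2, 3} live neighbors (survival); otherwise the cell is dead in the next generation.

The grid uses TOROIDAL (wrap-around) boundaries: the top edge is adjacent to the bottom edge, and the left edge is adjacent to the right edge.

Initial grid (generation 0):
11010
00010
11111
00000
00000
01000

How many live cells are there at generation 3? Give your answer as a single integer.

Answer: 0

Derivation:
Simulating step by step:
Generation 0 (given above): 10 live cells
Generation 1: 16 live cells
11001
00000
11111
11111
00000
11100
Generation 2: 4 live cells
00101
00000
00000
00000
00000
00101
Generation 3: 0 live cells
00000
00000
00000
00000
00000
00000
Population at generation 3: 0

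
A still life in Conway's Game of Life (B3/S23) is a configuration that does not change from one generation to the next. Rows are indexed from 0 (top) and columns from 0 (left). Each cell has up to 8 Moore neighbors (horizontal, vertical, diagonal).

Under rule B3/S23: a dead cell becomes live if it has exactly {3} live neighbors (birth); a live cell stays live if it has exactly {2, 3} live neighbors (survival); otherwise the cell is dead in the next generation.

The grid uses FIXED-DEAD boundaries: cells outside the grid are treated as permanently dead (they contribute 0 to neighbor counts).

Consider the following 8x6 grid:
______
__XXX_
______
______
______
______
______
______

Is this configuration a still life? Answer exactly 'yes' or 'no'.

Answer: no

Derivation:
Compute generation 1 and compare to generation 0 (given above):
Generation 1:
___X__
___X__
___X__
______
______
______
______
______
Cell (0,3) differs: gen0=0 vs gen1=1 -> NOT a still life.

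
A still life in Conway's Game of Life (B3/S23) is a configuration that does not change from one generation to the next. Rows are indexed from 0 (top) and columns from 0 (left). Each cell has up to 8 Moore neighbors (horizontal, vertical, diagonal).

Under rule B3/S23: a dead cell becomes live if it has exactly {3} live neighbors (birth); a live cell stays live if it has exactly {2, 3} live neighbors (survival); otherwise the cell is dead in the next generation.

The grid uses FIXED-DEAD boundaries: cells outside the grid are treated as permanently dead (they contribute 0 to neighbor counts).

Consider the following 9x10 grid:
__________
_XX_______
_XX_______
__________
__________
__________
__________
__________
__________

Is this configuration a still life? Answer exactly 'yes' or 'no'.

Compute generation 1 and compare to generation 0 (given above):
Generation 1:
__________
_XX_______
_XX_______
__________
__________
__________
__________
__________
__________
The grids are IDENTICAL -> still life.

Answer: yes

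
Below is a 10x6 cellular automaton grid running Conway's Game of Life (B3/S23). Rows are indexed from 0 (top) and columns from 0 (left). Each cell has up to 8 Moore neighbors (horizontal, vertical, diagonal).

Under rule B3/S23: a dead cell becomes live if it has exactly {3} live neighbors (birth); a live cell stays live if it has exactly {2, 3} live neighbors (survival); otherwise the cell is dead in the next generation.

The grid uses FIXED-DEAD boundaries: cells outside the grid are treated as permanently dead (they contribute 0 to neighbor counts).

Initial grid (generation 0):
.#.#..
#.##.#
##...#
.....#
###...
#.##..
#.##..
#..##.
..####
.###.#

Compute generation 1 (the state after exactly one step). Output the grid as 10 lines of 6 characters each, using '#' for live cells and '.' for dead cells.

Answer: .#.##.
#..#..
###..#
..#...
#.##..
#.....
#.....
.....#
.....#
.#...#

Derivation:
Simulating step by step:
Generation 0 (given above): 30 live cells
Generation 1: 19 live cells
(generation 1 grid is the final answer)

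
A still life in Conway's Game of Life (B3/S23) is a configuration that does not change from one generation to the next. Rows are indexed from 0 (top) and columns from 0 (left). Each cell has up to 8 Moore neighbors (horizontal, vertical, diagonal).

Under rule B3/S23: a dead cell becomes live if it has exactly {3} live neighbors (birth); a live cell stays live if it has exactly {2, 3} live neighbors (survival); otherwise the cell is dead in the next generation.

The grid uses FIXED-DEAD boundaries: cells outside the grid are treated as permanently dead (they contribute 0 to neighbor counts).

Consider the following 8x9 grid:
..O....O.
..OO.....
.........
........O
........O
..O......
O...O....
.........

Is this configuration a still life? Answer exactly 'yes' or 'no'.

Compute generation 1 and compare to generation 0 (given above):
Generation 1:
..OO.....
..OO.....
.........
.........
.........
.........
.........
.........
Cell (0,3) differs: gen0=0 vs gen1=1 -> NOT a still life.

Answer: no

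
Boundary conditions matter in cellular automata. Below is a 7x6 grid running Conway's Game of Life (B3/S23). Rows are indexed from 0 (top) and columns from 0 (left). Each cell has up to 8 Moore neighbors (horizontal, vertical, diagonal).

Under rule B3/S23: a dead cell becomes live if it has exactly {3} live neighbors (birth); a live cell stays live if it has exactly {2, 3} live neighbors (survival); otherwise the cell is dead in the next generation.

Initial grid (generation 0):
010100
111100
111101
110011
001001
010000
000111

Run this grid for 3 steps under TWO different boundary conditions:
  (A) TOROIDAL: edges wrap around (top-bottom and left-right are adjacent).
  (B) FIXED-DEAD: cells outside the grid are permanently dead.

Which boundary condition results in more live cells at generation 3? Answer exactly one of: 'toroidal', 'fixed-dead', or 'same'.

Under TOROIDAL boundary, generation 3:
000000
000000
000000
110001
101101
101010
000000
Population = 10

Under FIXED-DEAD boundary, generation 3:
000000
000000
000000
000000
001011
011001
001110
Population = 9

Comparison: toroidal=10, fixed-dead=9 -> toroidal

Answer: toroidal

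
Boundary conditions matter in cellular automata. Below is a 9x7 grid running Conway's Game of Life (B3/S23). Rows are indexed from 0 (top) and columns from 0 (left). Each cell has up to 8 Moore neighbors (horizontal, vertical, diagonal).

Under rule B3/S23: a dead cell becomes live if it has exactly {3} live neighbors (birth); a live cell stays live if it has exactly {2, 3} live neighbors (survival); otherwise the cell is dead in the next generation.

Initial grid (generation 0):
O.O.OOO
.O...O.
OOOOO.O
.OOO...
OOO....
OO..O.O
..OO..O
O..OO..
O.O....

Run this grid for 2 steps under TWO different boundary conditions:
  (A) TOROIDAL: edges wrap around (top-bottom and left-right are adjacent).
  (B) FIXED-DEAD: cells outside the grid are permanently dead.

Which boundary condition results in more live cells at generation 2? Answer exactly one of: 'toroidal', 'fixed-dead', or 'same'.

Under TOROIDAL boundary, generation 2:
..OOO.O
.......
....O.O
O...O.O
O.....O
O....OO
.......
O..O.OO
O.O....
Population = 20

Under FIXED-DEAD boundary, generation 2:
.....O.
......O
....OO.
....OO.
.......
.O.....
.O.....
.OOO...
.......
Population = 11

Comparison: toroidal=20, fixed-dead=11 -> toroidal

Answer: toroidal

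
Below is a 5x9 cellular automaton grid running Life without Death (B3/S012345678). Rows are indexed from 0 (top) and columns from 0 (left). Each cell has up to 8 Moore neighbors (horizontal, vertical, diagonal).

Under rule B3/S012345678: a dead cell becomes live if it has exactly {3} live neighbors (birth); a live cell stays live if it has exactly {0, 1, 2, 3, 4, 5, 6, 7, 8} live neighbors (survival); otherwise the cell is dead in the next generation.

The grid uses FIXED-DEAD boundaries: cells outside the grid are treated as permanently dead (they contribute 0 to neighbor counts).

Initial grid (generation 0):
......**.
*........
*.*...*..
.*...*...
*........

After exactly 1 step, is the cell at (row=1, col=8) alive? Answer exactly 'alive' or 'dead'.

Simulating step by step:
Generation 0 (given above): 9 live cells
Generation 1: 13 live cells
......**.
**....**.
*.*...*..
**...*...
*........

Cell (1,8) at generation 1: 0 -> dead

Answer: dead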